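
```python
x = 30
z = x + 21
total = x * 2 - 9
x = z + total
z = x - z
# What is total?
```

Trace:
`x = 30` → x = 30
`z = x + 21` → z = 51
`total = x * 2 - 9` → total = 51
`x = z + total` → x = 102
`z = x - z` → z = 51
So total = 51

Answer: 51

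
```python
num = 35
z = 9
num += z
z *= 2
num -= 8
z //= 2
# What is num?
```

Trace:
`num = 35` → num = 35
`z = 9` → z = 9
`num += z` → num = 44
`z *= 2` → z = 18
`num -= 8` → num = 36
`z //= 2` → z = 9
So num = 36

Answer: 36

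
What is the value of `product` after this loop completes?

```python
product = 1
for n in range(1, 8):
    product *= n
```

7! = 5040
`product` takes the values: 1 → 2 → 6 → 24 → 120 → 720 → 5040

Answer: 5040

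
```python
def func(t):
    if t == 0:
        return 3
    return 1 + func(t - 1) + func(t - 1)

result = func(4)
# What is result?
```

func(t) = 1 + 2·func(t-1), func(0)=3. Closed form: (3+1)·2^4 - 1 = 63.

Answer: 63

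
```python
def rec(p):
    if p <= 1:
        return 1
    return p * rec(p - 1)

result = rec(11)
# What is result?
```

rec(11) = 11 * 10 * 9 * 8 * 7 * 6 * 5 * 4 * 3 * 2 * 1 = 39916800

Answer: 39916800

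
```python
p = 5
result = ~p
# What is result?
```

Trace:
`p = 5` → p = 5
`result = ~p` → result = -6
So result = -6

Answer: -6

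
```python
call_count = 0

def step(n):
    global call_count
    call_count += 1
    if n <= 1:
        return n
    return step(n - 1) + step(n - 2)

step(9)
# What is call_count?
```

Calls(n) = 1 + Calls(n-1) + Calls(n-2); Calls(0)=Calls(1)=1. For n=9 this gives 109.

Answer: 109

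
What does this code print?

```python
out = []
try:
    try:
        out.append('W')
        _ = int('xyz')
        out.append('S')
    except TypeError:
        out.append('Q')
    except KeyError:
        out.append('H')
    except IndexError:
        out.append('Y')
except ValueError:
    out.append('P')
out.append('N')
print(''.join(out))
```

Execution trace: 'W' (inner try body) → 'P' (outer except ValueError) → 'N' (after the try/except). Output: WPN

Answer: WPN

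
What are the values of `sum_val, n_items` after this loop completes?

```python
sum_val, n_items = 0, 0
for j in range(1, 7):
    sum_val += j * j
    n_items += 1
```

Sum of squares and count
`sum_val, n_items` takes the values: (0, 0) → (1, 0) → (1, 1) → (5, 1) → (5, 2) → (14, 2) → (14, 3) → (30, 3) → (30, 4) → (55, 4) → (55, 5) → (91, 5) → (91, 6)

Answer: 91, 6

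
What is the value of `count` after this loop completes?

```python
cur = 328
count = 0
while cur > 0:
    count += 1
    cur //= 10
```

Count digits by repeated division by 10
`count` takes the values: 0 → 1 → 2 → 3

Answer: 3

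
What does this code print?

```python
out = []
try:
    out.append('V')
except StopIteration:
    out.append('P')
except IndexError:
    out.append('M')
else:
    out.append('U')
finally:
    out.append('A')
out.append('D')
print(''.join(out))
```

Execution trace: 'V' (try body, no exception) → 'U' (else) → 'A' (finally) → 'D' (after the try/except). Output: VUAD

Answer: VUAD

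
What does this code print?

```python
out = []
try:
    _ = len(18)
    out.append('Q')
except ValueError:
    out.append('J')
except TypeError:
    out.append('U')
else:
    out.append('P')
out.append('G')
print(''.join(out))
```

Execution trace: 'U' (except TypeError) → 'G' (after the try/except). Output: UG

Answer: UG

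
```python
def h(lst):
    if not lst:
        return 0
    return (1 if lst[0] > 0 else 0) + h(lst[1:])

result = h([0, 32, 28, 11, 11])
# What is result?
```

Count of positive elements in [0, 32, 28, 11, 11] = 4

Answer: 4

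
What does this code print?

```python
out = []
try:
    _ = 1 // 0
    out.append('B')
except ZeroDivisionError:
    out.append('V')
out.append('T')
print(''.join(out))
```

Execution trace: 'V' (except ZeroDivisionError) → 'T' (after the try/except). Output: VT

Answer: VT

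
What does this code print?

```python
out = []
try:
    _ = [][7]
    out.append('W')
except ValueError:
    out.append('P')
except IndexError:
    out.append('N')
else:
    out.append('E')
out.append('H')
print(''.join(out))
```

Execution trace: 'N' (except IndexError) → 'H' (after the try/except). Output: NH

Answer: NH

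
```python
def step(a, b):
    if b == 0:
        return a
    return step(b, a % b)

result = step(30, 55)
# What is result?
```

step(30, 55) -> step(55, 30) -> step(30, 25) -> step(25, 5) -> step(5, 0) -> 5

Answer: 5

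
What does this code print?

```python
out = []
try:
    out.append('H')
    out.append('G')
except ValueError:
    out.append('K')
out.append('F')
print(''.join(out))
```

Execution trace: 'H' (try body) → 'G' (try body, no exception) → 'F' (after the try/except). Output: HGF

Answer: HGF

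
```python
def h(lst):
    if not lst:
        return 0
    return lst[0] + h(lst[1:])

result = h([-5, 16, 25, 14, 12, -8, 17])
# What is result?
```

(-5) + 16 + 25 + 14 + 12 + (-8) + 17 + 0 = 71

Answer: 71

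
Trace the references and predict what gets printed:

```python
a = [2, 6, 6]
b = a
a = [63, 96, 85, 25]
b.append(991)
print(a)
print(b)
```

Key concept: rebinding vs mutation: a is rebound to a new list, b still points at the original.
Step by step:
`a = [2, 6, 6]` → a = [2, 6, 6]
`b = a` → b = [2, 6, 6] (same object as a)
`a = [63, 96, 85, 25]` → a = [63, 96, 85, 25]
`b.append(991)` → b = [2, 6, 6, 991]
`print(a)` → prints [63, 96, 85, 25]
`print(b)` → prints [2, 6, 6, 991]

Answer:
[63, 96, 85, 25]
[2, 6, 6, 991]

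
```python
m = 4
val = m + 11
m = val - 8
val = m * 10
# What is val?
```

Trace:
`m = 4` → m = 4
`val = m + 11` → val = 15
`m = val - 8` → m = 7
`val = m * 10` → val = 70
So val = 70

Answer: 70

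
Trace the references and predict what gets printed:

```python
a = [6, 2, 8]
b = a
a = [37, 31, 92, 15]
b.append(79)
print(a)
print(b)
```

Key concept: rebinding vs mutation: a is rebound to a new list, b still points at the original.
Step by step:
`a = [6, 2, 8]` → a = [6, 2, 8]
`b = a` → b = [6, 2, 8] (same object as a)
`a = [37, 31, 92, 15]` → a = [37, 31, 92, 15]
`b.append(79)` → b = [6, 2, 8, 79]
`print(a)` → prints [37, 31, 92, 15]
`print(b)` → prints [6, 2, 8, 79]

Answer:
[37, 31, 92, 15]
[6, 2, 8, 79]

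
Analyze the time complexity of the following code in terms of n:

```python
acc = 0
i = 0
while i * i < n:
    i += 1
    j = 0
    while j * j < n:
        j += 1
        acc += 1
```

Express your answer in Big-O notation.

Each loop level contributes: √n × √n. Multiplying the contributions gives O(n).

Answer: O(n)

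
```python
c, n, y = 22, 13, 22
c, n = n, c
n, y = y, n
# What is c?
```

Trace:
`c, n, y = 22, 13, 22` → c = 22; n = 13; y = 22
`c, n = n, c` → c = 13; n = 22
`n, y = y, n` → n = 22; y = 22
So c = 13

Answer: 13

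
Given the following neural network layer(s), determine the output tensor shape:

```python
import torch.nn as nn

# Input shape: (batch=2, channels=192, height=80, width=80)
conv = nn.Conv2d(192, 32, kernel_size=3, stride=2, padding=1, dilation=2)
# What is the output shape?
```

Input: (2, 192, 80, 80) -> Output: (2, 32, 39, 39)

Answer: (2, 32, 39, 39)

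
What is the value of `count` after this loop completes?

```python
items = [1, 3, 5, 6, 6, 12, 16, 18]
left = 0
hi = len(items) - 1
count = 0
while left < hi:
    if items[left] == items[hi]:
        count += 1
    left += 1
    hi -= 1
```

Count matching pairs from ends
`count` takes the values: 0 → 1

Answer: 1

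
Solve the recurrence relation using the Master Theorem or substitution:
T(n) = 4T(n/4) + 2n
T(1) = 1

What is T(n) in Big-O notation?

By Master Theorem: a=4, b=4, f(n)=2n. Since log_4(4) = 1 and f(n) = Θ(n^1), Case 2 applies. T(n) = O(n log n).

Answer: O(n log n)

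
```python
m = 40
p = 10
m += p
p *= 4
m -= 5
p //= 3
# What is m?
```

Trace:
`m = 40` → m = 40
`p = 10` → p = 10
`m += p` → m = 50
`p *= 4` → p = 40
`m -= 5` → m = 45
`p //= 3` → p = 13
So m = 45

Answer: 45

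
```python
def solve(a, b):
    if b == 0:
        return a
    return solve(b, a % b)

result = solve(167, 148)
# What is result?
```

solve(167, 148) -> solve(148, 19) -> solve(19, 15) -> solve(15, 4) -> solve(4, 3) -> solve(3, 1) -> solve(1, 0) -> 1

Answer: 1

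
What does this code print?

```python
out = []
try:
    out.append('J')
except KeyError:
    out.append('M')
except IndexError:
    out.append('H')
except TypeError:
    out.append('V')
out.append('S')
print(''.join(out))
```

Execution trace: 'J' (try body, no exception) → 'S' (after the try/except). Output: JS

Answer: JS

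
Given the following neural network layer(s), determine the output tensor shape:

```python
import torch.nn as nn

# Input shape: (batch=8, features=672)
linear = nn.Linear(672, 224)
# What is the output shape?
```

Input: (8, 672) -> Output: (8, 224)

Answer: (8, 224)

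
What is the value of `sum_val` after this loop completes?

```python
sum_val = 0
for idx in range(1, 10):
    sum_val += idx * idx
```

Sum of squares 1² to 9² = 285
`sum_val` takes the values: 0 → 1 → 5 → 14 → 30 → 55 → 91 → 140 → 204 → 285

Answer: 285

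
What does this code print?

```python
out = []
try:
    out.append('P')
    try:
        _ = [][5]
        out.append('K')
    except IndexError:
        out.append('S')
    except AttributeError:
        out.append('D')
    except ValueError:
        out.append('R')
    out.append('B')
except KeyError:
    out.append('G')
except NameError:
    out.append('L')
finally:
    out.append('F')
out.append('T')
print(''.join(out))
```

Execution trace: 'P' (try body) → 'S' (inner except IndexError) → 'B' (try body, no exception) → 'F' (finally) → 'T' (after the try/except). Output: PSBFT

Answer: PSBFT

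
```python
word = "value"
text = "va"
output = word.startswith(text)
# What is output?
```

Trace:
`word = "value"` → word = 'value'
`text = "va"` → text = 'va'
`output = word.startswith(text)` → output = True
So output = True

Answer: True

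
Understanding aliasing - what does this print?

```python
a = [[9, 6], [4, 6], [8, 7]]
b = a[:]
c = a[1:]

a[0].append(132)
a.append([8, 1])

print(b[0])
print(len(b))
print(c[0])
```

Key concept: slice with nested mutation.
Step by step:
`a = [[9, 6], [4, 6], [8, 7]]` → a = [[9, 6], [4, 6], [8, 7]]
`b = a[:]` → b = [[9, 6], [4, 6], [8, 7]]
`c = a[1:]` → c = [[4, 6], [8, 7]]
`a[0].append(132)` → a = [[9, 6, 132], [4, 6], [8, 7]]; b = [[9, 6, 132], [4, 6], [8, 7]]
`a.append([8, 1])` → a = [[9, 6, 132], [4, 6], [8, 7], [8, 1]]
`print(b[0])` → prints [9, 6, 132]
`print(len(b))` → prints 3
`print(c[0])` → prints [4, 6]

Answer:
[9, 6, 132]
3
[4, 6]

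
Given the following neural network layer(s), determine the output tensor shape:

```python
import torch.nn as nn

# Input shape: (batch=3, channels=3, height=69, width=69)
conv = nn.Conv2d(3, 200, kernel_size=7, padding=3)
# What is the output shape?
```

Input: (3, 3, 69, 69) -> Output: (3, 200, 69, 69)

Answer: (3, 200, 69, 69)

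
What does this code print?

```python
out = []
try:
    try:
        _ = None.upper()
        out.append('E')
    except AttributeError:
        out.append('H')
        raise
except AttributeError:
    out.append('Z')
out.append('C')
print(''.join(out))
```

Execution trace: 'H' (inner except AttributeError) → 'Z' (outer except AttributeError) → 'C' (after the try/except). Output: HZC

Answer: HZC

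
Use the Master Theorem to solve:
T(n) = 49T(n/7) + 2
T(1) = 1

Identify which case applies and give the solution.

a=49, b=7, f(n)=2. log_7(49) = 2. Since c=0 < 2, Case 1 applies: T(n) = Θ(n^log_b(a)) = O(n^2).

Answer: O(n^2) - Case 1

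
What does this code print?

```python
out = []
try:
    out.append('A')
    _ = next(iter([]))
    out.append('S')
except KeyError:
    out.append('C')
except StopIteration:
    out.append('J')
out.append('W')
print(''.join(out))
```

Execution trace: 'A' (try body) → 'J' (except StopIteration) → 'W' (after the try/except). Output: AJW

Answer: AJW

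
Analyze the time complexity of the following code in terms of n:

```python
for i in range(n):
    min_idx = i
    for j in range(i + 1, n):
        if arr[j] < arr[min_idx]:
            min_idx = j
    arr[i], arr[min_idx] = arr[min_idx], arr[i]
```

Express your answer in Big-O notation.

This is Selection sort. Time complexity: O(n²).

Answer: O(n²)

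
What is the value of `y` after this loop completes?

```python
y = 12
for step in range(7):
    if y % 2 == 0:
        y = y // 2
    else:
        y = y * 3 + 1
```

Collatz-style transformation from 12
`y` takes the values: 12 → 6 → 3 → 10 → 5 → 16 → 8 → 4

Answer: 4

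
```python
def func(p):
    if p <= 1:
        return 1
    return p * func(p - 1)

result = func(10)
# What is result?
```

func(10) = 10 * 9 * 8 * 7 * 6 * 5 * 4 * 3 * 2 * 1 = 3628800

Answer: 3628800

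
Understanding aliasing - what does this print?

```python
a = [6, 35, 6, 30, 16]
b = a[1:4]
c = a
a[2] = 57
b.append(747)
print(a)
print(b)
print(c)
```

Key concept: slice vs alias.
Step by step:
`a = [6, 35, 6, 30, 16]` → a = [6, 35, 6, 30, 16]
`b = a[1:4]` → b = [35, 6, 30]
`c = a` → c = [6, 35, 6, 30, 16] (same object as a)
`a[2] = 57` → a = [6, 35, 57, 30, 16] (same object as c); c = [6, 35, 57, 30, 16] (same object as a)
`b.append(747)` → b = [35, 6, 30, 747]
`print(a)` → prints [6, 35, 57, 30, 16]
`print(b)` → prints [35, 6, 30, 747]
`print(c)` → prints [6, 35, 57, 30, 16]

Answer:
[6, 35, 57, 30, 16]
[35, 6, 30, 747]
[6, 35, 57, 30, 16]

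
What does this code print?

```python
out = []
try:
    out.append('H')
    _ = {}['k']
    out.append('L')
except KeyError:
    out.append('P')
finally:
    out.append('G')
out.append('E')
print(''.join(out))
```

Execution trace: 'H' (try body) → 'P' (except KeyError) → 'G' (finally) → 'E' (after the try/except). Output: HPGE

Answer: HPGE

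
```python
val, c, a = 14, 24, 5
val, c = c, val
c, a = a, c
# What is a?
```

Trace:
`val, c, a = 14, 24, 5` → val = 14; c = 24; a = 5
`val, c = c, val` → val = 24; c = 14
`c, a = a, c` → c = 5; a = 14
So a = 14

Answer: 14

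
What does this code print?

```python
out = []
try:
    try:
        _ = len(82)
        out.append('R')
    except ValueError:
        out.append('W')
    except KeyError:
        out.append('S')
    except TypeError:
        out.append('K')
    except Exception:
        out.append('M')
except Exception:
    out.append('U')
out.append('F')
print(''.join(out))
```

Execution trace: 'K' (inner except TypeError) → 'F' (after the try/except). Output: KF

Answer: KF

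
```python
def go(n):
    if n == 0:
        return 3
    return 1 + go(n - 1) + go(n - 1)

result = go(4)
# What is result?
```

go(n) = 1 + 2·go(n-1), go(0)=3. Closed form: (3+1)·2^4 - 1 = 63.

Answer: 63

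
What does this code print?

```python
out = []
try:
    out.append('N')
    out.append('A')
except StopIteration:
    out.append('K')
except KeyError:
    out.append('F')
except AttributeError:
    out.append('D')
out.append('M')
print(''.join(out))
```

Execution trace: 'N' (try body) → 'A' (try body, no exception) → 'M' (after the try/except). Output: NAM

Answer: NAM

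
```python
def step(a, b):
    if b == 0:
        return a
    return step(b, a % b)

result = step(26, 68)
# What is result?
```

step(26, 68) -> step(68, 26) -> step(26, 16) -> step(16, 10) -> step(10, 6) -> step(6, 4) -> step(4, 2) -> step(2, 0) -> 2

Answer: 2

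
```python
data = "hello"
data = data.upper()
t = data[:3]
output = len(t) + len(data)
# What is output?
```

Trace:
`data = "hello"` → data = 'hello'
`data = data.upper()` → data = 'HELLO'
`t = data[:3]` → t = 'HEL'
`output = len(t) + len(data)` → output = 8
So output = 8

Answer: 8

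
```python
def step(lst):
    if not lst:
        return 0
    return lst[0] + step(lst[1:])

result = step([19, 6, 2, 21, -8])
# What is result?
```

19 + 6 + 2 + 21 + (-8) + 0 = 40

Answer: 40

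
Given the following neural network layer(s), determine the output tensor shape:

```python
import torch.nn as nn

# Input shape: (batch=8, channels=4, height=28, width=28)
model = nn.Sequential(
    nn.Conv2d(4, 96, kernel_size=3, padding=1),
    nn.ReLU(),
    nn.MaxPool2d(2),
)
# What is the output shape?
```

Input: (8, 4, 28, 28) -> after Conv2d: (8, 96, 28, 28) -> after ReLU: (8, 96, 28, 28) -> Output: (8, 96, 14, 14)

Answer: (8, 96, 14, 14)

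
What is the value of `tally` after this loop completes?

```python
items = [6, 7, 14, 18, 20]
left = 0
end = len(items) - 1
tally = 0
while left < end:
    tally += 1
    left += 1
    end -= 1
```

Iterations until pointers meet (list length 5)
`tally` takes the values: 0 → 1 → 2

Answer: 2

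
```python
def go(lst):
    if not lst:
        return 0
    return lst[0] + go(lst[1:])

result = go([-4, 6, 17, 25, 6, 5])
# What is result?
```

(-4) + 6 + 17 + 25 + 6 + 5 + 0 = 55

Answer: 55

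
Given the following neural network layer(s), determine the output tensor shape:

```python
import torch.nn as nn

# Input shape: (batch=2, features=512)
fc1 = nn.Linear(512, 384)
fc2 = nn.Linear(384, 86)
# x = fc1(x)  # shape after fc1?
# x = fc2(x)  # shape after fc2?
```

Input: (2, 512) -> after fc1: (2, 384) -> Output: (2, 86)

Answer: (2, 86)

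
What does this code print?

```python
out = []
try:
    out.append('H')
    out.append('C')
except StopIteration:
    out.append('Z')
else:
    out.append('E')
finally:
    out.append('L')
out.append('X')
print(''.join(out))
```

Execution trace: 'H' (try body) → 'C' (try body, no exception) → 'E' (else) → 'L' (finally) → 'X' (after the try/except). Output: HCELX

Answer: HCELX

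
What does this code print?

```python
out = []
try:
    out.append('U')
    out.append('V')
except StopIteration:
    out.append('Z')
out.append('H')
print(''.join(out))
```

Execution trace: 'U' (try body) → 'V' (try body, no exception) → 'H' (after the try/except). Output: UVH

Answer: UVH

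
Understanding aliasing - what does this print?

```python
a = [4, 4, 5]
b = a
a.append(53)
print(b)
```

Key concept: basic list aliasing.
Step by step:
`a = [4, 4, 5]` → a = [4, 4, 5]
`b = a` → b = [4, 4, 5] (same object as a)
`a.append(53)` → a = [4, 4, 5, 53] (same object as b); b = [4, 4, 5, 53] (same object as a)
`print(b)` → prints [4, 4, 5, 53]

Answer: [4, 4, 5, 53]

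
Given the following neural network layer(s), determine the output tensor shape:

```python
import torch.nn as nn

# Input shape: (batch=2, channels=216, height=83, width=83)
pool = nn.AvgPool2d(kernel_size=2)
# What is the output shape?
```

Input: (2, 216, 83, 83) -> Output: (2, 216, 41, 41)

Answer: (2, 216, 41, 41)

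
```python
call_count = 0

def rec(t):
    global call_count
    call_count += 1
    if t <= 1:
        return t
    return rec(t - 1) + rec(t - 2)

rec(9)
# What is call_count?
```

Calls(t) = 1 + Calls(t-1) + Calls(t-2); Calls(0)=Calls(1)=1. For t=9 this gives 109.

Answer: 109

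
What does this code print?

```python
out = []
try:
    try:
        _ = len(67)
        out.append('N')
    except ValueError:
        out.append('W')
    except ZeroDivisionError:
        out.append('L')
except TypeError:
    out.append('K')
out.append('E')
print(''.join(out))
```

Execution trace: 'K' (outer except TypeError) → 'E' (after the try/except). Output: KE

Answer: KE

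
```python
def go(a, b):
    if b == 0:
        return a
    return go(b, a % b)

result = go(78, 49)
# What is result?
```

go(78, 49) -> go(49, 29) -> go(29, 20) -> go(20, 9) -> go(9, 2) -> go(2, 1) -> go(1, 0) -> 1

Answer: 1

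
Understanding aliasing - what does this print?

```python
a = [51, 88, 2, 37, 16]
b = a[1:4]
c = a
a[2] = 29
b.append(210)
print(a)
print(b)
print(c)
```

Key concept: slice vs alias.
Step by step:
`a = [51, 88, 2, 37, 16]` → a = [51, 88, 2, 37, 16]
`b = a[1:4]` → b = [88, 2, 37]
`c = a` → c = [51, 88, 2, 37, 16] (same object as a)
`a[2] = 29` → a = [51, 88, 29, 37, 16] (same object as c); c = [51, 88, 29, 37, 16] (same object as a)
`b.append(210)` → b = [88, 2, 37, 210]
`print(a)` → prints [51, 88, 29, 37, 16]
`print(b)` → prints [88, 2, 37, 210]
`print(c)` → prints [51, 88, 29, 37, 16]

Answer:
[51, 88, 29, 37, 16]
[88, 2, 37, 210]
[51, 88, 29, 37, 16]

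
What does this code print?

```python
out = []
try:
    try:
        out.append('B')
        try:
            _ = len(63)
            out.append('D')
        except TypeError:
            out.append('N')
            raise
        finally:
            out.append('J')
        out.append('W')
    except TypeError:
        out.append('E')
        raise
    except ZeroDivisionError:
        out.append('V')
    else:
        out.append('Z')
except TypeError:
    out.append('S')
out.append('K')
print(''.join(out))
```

Execution trace: 'B' (try body) → 'N' (inner except TypeError) → 'J' (inner finally) → 'E' (except TypeError) → 'S' (outer except TypeError) → 'K' (after the try/except). Output: BNJESK

Answer: BNJESK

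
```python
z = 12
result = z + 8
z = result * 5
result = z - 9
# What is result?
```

Trace:
`z = 12` → z = 12
`result = z + 8` → result = 20
`z = result * 5` → z = 100
`result = z - 9` → result = 91
So result = 91

Answer: 91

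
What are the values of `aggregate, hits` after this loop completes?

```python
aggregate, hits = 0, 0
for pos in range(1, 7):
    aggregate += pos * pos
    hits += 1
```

Sum of squares and count
`aggregate, hits` takes the values: (0, 0) → (1, 0) → (1, 1) → (5, 1) → (5, 2) → (14, 2) → (14, 3) → (30, 3) → (30, 4) → (55, 4) → (55, 5) → (91, 5) → (91, 6)

Answer: 91, 6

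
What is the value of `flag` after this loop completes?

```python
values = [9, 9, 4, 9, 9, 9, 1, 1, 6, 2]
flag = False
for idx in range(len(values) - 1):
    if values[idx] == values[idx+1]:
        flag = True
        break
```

Check consecutive duplicates in [9, 9, 4, 9, 9, 9, 1, 1, 6, 2]
`flag` takes the values: False → True

Answer: True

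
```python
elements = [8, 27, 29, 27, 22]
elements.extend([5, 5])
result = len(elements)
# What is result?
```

Trace:
`elements = [8, 27, 29, 27, 22]` → elements = [8, 27, 29, 27, 22]
`elements.extend([5, 5])` → elements = [8, 27, 29, 27, 22, 5, 5]
`result = len(elements)` → result = 7
So result = 7

Answer: 7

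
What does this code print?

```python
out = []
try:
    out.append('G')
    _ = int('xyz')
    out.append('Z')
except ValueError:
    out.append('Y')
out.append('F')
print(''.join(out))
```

Execution trace: 'G' (try body) → 'Y' (except ValueError) → 'F' (after the try/except). Output: GYF

Answer: GYF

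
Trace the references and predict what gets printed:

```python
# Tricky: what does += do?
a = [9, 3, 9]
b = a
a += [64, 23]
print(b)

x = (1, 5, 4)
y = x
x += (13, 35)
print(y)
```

Key concept: += behavior differs for mutable vs immutable.
Step by step:
`a = [9, 3, 9]` → a = [9, 3, 9]
`b = a` → b = [9, 3, 9] (same object as a)
`a += [64, 23]` → a = [9, 3, 9, 64, 23] (same object as b); b = [9, 3, 9, 64, 23] (same object as a)
`print(b)` → prints [9, 3, 9, 64, 23]
`x = (1, 5, 4)` → x = (1, 5, 4)
`y = x` → y = (1, 5, 4)
`x += (13, 35)` → x = (1, 5, 4, 13, 35)
`print(y)` → prints (1, 5, 4)

Answer:
[9, 3, 9, 64, 23]
(1, 5, 4)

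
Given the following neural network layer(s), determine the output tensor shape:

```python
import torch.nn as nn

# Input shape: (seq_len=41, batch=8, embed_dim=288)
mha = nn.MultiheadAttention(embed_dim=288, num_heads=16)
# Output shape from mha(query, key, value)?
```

Input: (41, 8, 288) -> Output: (41, 8, 288)

Answer: (41, 8, 288)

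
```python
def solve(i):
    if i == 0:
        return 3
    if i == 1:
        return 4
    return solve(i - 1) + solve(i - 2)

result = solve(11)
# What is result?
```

Build up from base cases: solve(0)=3, solve(1)=4, solve(2)=7, solve(3)=11, solve(4)=18, solve(5)=29, solve(6)=47, ..., solve(11)=521

Answer: 521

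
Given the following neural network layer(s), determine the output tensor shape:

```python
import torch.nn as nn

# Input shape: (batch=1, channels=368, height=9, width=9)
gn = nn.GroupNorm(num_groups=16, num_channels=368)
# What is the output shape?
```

Input: (1, 368, 9, 9) -> Output: (1, 368, 9, 9)

Answer: (1, 368, 9, 9)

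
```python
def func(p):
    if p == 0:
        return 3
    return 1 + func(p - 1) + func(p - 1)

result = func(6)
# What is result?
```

func(p) = 1 + 2·func(p-1), func(0)=3. Closed form: (3+1)·2^6 - 1 = 255.

Answer: 255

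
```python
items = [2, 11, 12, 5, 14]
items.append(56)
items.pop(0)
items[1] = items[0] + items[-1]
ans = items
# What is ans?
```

Trace:
`items = [2, 11, 12, 5, 14]` → items = [2, 11, 12, 5, 14]
`items.append(56)` → items = [2, 11, 12, 5, 14, 56]
`items.pop(0)` → items = [11, 12, 5, 14, 56]
`items[1] = items[0] + items[-1]` → items = [11, 67, 5, 14, 56]
`ans = items` → ans = [11, 67, 5, 14, 56]
So ans = [11, 67, 5, 14, 56]

Answer: [11, 67, 5, 14, 56]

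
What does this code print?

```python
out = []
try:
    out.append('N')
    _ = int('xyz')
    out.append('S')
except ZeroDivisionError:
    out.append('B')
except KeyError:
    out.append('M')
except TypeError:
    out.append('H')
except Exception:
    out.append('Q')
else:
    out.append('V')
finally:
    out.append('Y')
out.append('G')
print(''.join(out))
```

Execution trace: 'N' (try body) → 'Q' (except Exception) → 'Y' (finally) → 'G' (after the try/except). Output: NQYG

Answer: NQYG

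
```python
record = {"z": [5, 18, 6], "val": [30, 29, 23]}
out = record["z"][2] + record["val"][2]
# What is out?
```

Trace:
`record = {"z": [5, 18, 6], "val": [30, 29, 23]}` → record = {'z': [5, 18, 6], 'val': [30, 29, 23]}
`out = record["z"][2] + record["val"][2]` → out = 29
So out = 29

Answer: 29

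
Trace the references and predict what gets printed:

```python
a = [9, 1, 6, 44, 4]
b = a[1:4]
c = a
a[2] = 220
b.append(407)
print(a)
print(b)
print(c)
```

Key concept: slice vs alias.
Step by step:
`a = [9, 1, 6, 44, 4]` → a = [9, 1, 6, 44, 4]
`b = a[1:4]` → b = [1, 6, 44]
`c = a` → c = [9, 1, 6, 44, 4] (same object as a)
`a[2] = 220` → a = [9, 1, 220, 44, 4] (same object as c); c = [9, 1, 220, 44, 4] (same object as a)
`b.append(407)` → b = [1, 6, 44, 407]
`print(a)` → prints [9, 1, 220, 44, 4]
`print(b)` → prints [1, 6, 44, 407]
`print(c)` → prints [9, 1, 220, 44, 4]

Answer:
[9, 1, 220, 44, 4]
[1, 6, 44, 407]
[9, 1, 220, 44, 4]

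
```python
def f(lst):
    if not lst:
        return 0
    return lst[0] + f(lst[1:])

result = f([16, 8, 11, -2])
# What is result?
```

16 + 8 + 11 + (-2) + 0 = 33

Answer: 33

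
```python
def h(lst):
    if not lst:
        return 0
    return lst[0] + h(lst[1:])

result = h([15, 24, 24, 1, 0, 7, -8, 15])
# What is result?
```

15 + 24 + 24 + 1 + 0 + 7 + (-8) + 15 + 0 = 78

Answer: 78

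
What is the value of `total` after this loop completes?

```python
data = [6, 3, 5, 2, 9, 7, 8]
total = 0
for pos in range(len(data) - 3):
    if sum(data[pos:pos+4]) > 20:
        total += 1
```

Count windows with sum > 20
`total` takes the values: 0 → 1 → 2

Answer: 2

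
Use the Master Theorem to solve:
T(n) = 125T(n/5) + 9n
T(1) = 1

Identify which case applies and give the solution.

a=125, b=5, f(n)=9n. log_5(125) = 3. Since c=1 < 3, Case 1 applies: T(n) = Θ(n^log_b(a)) = O(n^3).

Answer: O(n^3) - Case 1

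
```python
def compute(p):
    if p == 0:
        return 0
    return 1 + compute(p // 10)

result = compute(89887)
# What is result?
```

Count of digits of 89887: 5

Answer: 5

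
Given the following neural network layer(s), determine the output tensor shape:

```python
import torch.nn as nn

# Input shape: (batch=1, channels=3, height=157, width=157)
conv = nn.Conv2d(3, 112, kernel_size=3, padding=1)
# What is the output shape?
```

Input: (1, 3, 157, 157) -> Output: (1, 112, 157, 157)

Answer: (1, 112, 157, 157)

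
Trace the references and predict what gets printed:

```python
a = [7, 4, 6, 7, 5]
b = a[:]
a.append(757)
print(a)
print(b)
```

Key concept: slice [:] creates copy.
Step by step:
`a = [7, 4, 6, 7, 5]` → a = [7, 4, 6, 7, 5]
`b = a[:]` → b = [7, 4, 6, 7, 5]
`a.append(757)` → a = [7, 4, 6, 7, 5, 757]
`print(a)` → prints [7, 4, 6, 7, 5, 757]
`print(b)` → prints [7, 4, 6, 7, 5]

Answer:
[7, 4, 6, 7, 5, 757]
[7, 4, 6, 7, 5]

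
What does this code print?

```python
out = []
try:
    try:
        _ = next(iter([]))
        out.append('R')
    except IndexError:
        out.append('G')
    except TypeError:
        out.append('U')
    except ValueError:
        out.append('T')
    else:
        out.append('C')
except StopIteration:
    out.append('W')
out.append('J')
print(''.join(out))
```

Execution trace: 'W' (outer except StopIteration) → 'J' (after the try/except). Output: WJ

Answer: WJ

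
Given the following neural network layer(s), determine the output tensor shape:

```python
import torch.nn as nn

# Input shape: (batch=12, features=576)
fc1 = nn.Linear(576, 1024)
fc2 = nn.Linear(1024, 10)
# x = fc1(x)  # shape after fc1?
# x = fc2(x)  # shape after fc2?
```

Input: (12, 576) -> after fc1: (12, 1024) -> Output: (12, 10)

Answer: (12, 10)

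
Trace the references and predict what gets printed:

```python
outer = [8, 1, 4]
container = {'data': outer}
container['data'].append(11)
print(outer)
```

Key concept: dict holds reference to list.
Step by step:
`outer = [8, 1, 4]` → outer = [8, 1, 4]
`container = {'data': outer}` → container = {'data': [8, 1, 4]}
`container['data'].append(11)` → outer = [8, 1, 4, 11]; container = {'data': [8, 1, 4, 11]}
`print(outer)` → prints [8, 1, 4, 11]

Answer: [8, 1, 4, 11]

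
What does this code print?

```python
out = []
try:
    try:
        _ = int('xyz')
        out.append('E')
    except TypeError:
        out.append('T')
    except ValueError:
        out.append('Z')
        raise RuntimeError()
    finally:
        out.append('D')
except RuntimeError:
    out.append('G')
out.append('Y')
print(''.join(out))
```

Execution trace: 'Z' (inner except ValueError) → 'D' (inner finally) → 'G' (outer except RuntimeError) → 'Y' (after the try/except). Output: ZDGY

Answer: ZDGY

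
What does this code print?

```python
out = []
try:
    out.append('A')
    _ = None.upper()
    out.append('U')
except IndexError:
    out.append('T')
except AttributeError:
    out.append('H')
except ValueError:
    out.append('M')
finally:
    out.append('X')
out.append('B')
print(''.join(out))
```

Execution trace: 'A' (try body) → 'H' (except AttributeError) → 'X' (finally) → 'B' (after the try/except). Output: AHXB

Answer: AHXB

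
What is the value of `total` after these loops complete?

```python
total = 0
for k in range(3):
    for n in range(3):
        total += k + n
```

Sum of all k+n for k,n in 3x3
`total` takes the values: 0 → 1 → 3 → 4 → 6 → 9 → 11 → 14 → 18

Answer: 18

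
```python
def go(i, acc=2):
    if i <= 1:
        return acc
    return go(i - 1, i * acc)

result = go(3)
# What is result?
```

Accumulator trace (n, acc): (3, 2) -> (2, 6) -> (1, 12) -> return 12

Answer: 12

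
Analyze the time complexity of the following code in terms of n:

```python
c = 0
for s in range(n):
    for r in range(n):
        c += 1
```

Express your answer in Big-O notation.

Each loop level contributes: n × n. Multiplying the contributions gives O(n^2).

Answer: O(n^2)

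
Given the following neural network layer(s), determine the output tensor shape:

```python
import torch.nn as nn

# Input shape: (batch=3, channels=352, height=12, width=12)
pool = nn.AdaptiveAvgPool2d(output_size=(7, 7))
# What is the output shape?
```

Input: (3, 352, 12, 12) -> Output: (3, 352, 7, 7)

Answer: (3, 352, 7, 7)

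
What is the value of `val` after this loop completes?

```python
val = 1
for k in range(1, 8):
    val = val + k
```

Start at 1, add 1 through 7
`val` takes the values: 1 → 2 → 4 → 7 → 11 → 16 → 22 → 29

Answer: 29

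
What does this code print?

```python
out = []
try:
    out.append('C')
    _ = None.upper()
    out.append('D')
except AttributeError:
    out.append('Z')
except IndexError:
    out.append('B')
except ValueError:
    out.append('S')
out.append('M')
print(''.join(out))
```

Execution trace: 'C' (try body) → 'Z' (except AttributeError) → 'M' (after the try/except). Output: CZM

Answer: CZM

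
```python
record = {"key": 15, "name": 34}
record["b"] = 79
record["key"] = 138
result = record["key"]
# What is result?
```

Trace:
`record = {"key": 15, "name": 34}` → record = {'key': 15, 'name': 34}
`record["b"] = 79` → record = {'key': 15, 'name': 34, 'b': 79}
`record["key"] = 138` → record = {'key': 138, 'name': 34, 'b': 79}
`result = record["key"]` → result = 138
So result = 138

Answer: 138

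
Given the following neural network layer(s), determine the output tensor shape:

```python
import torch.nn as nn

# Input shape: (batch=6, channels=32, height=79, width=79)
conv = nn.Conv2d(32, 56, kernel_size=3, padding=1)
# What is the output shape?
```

Input: (6, 32, 79, 79) -> Output: (6, 56, 79, 79)

Answer: (6, 56, 79, 79)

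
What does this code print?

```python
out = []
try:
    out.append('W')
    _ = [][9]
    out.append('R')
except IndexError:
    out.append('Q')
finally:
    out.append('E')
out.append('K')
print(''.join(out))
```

Execution trace: 'W' (try body) → 'Q' (except IndexError) → 'E' (finally) → 'K' (after the try/except). Output: WQEK

Answer: WQEK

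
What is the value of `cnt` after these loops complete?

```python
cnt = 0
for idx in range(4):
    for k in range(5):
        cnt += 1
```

4 * 5 = 20
`cnt` takes the values: 0 → 1 → 2 → 3 → 4 → 5 → 6 → 7 → 8 → 9 → 10 → 11 → 12 → 13 → 14 → 15 → 16 → 17 → 18 → 19 → 20

Answer: 20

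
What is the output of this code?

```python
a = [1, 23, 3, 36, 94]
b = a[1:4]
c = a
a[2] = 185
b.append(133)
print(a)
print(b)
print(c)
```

Key concept: slice vs alias.
Step by step:
`a = [1, 23, 3, 36, 94]` → a = [1, 23, 3, 36, 94]
`b = a[1:4]` → b = [23, 3, 36]
`c = a` → c = [1, 23, 3, 36, 94] (same object as a)
`a[2] = 185` → a = [1, 23, 185, 36, 94] (same object as c); c = [1, 23, 185, 36, 94] (same object as a)
`b.append(133)` → b = [23, 3, 36, 133]
`print(a)` → prints [1, 23, 185, 36, 94]
`print(b)` → prints [23, 3, 36, 133]
`print(c)` → prints [1, 23, 185, 36, 94]

Answer:
[1, 23, 185, 36, 94]
[23, 3, 36, 133]
[1, 23, 185, 36, 94]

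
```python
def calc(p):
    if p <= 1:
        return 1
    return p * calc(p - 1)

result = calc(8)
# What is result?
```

calc(8) = 8 * 7 * 6 * 5 * 4 * 3 * 2 * 1 = 40320

Answer: 40320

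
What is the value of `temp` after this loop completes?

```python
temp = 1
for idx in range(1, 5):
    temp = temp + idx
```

Start at 1, add 1 through 4
`temp` takes the values: 1 → 2 → 4 → 7 → 11

Answer: 11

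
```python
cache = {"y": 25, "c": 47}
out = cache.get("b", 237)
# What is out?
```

Trace:
`cache = {"y": 25, "c": 47}` → cache = {'y': 25, 'c': 47}
`out = cache.get("b", 237)` → out = 237
So out = 237

Answer: 237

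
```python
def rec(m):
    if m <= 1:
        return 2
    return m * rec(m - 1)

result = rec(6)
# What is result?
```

rec(6) = 6 * 5 * 4 * 3 * 2 * 2 = 1440

Answer: 1440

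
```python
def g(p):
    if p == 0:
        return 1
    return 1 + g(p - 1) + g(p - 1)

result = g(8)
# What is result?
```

g(p) = 1 + 2·g(p-1), g(0)=1. Closed form: (1+1)·2^8 - 1 = 511.

Answer: 511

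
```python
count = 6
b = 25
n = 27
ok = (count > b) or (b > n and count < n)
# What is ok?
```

Trace:
`count = 6` → count = 6
`b = 25` → b = 25
`n = 27` → n = 27
`ok = (count > b) or (b > n and count < n)` → ok = False
So ok = False

Answer: False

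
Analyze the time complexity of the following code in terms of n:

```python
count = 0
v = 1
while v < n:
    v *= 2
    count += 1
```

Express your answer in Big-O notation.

Each loop level contributes: log n. Multiplying the contributions gives O(log n).

Answer: O(log n)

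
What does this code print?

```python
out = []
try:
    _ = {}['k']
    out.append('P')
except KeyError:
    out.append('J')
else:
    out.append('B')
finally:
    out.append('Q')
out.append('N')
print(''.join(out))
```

Execution trace: 'J' (except KeyError) → 'Q' (finally) → 'N' (after the try/except). Output: JQN

Answer: JQN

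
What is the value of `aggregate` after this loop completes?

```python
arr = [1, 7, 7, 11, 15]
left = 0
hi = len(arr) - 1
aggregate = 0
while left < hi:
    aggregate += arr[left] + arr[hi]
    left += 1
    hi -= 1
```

Sum of pairs from ends
`aggregate` takes the values: 0 → 16 → 34

Answer: 34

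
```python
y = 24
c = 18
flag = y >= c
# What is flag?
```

Trace:
`y = 24` → y = 24
`c = 18` → c = 18
`flag = y >= c` → flag = True
So flag = True

Answer: True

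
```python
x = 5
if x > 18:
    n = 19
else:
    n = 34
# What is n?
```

Trace:
`x = 5` → x = 5
`if x > 18: ...` → x > 18 is False, take else branch → n = 34
So n = 34

Answer: 34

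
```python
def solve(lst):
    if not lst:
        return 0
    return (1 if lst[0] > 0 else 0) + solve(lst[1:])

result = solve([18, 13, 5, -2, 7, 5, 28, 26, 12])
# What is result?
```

Count of positive elements in [18, 13, 5, -2, 7, 5, 28, 26, 12] = 8

Answer: 8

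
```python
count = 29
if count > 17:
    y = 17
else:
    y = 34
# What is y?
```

Trace:
`count = 29` → count = 29
`if count > 17: ...` → count > 17 is True → y = 17
So y = 17

Answer: 17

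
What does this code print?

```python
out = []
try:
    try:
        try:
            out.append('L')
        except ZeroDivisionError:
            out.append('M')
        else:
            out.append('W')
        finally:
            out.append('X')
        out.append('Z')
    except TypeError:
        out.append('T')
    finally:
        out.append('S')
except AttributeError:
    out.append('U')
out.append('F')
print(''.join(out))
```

Execution trace: 'L' (inner try body, no exception) → 'W' (inner else) → 'X' (inner finally) → 'Z' (try body, no exception) → 'S' (finally) → 'F' (after the try/except). Output: LWXZSF

Answer: LWXZSF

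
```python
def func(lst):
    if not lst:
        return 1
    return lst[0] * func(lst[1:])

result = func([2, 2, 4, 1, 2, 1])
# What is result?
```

Product over [2, 2, 4, 1, 2, 1] = 2 * 2 * 4 * 1 * 2 * 1 = 32

Answer: 32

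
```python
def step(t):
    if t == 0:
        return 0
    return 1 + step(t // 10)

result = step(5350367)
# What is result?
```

Count of digits of 5350367: 7

Answer: 7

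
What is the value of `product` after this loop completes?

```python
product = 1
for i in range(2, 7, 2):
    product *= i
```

Product of even numbers 2 to 6
`product` takes the values: 1 → 2 → 8 → 48

Answer: 48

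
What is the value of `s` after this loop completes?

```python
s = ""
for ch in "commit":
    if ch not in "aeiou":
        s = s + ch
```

Remove vowels from 'commit'
`s` takes the values: "" → "c" → "cm" → "cmm" → "cmmt"

Answer: "cmmt"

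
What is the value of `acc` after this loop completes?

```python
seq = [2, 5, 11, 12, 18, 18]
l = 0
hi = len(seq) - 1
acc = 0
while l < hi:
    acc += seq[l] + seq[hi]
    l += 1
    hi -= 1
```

Sum of pairs from ends
`acc` takes the values: 0 → 20 → 43 → 66

Answer: 66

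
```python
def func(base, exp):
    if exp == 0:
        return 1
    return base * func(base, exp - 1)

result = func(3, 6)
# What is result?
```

func(3, 6) = 3 * 3 * 3 * 3 * 3 * 3 = 729

Answer: 729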